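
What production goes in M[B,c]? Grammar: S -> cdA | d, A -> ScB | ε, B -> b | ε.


For [B, c]: ε is nullable and 'c' ∈ FOLLOW(B)
Entry: B -> ε


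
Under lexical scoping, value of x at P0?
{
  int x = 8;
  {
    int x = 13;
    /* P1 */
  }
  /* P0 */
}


x declared in the same block as P0
x = 8


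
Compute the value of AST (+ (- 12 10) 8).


Evaluate inner: (- 12 10) = 2
Evaluate root: (+ 2 8) = 10
Result: 10


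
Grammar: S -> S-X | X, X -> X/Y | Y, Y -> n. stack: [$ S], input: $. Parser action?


start symbol S on stack, input exhausted
Action: accept


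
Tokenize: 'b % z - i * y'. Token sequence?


Scan left to right, longest-match per lexeme
Tokens: ID(b), OP(%), ID(z), OP(-), ID(i), OP(*), ID(y)


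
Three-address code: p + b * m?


Break into single-operator statements:
t1 = b * m
t2 = p + t1


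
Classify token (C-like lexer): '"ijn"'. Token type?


Pattern: double-quoted sequence
Type: STRING_LITERAL


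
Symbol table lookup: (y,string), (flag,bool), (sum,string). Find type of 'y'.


Lookup 'y' → type string


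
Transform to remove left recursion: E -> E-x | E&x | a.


Left-recursive alternatives: E-x, E&x; non-recursive: a
Introduce E': E -> aE', E' -> -xE' | &xE' | ε


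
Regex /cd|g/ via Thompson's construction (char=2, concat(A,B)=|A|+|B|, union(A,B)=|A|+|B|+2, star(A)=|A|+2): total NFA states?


Syntax tree has 3 char leaf(s), 1 union(s), 0 star(s)
chars contribute 3×2 = 6; each union adds +2; each star adds +2
Total: 6 + 2 + 0 = 8 states


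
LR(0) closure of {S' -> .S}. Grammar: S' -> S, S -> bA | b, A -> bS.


Start: S' -> .S
For each item with dot before a nonterminal B, add B -> .γ for every B-production
Closure: [S' -> .S, S -> .bA, S -> .b]


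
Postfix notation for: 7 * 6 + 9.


Left to right (same or higher precedence on left)
Postfix: 7 6 * 9 +


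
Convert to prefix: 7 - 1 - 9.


left-to-right (same/higher precedence on left): tree is (- (- 7 1) 9)
Prefix: - - 7 1 9


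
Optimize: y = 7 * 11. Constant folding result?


7 * 11 = 77 at compile time
Optimized: y = 77


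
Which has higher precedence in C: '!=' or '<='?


'<=' is relational (level 7); '!=' is equality (level 6)
Higher level binds tighter
'<=' has higher precedence than '!='


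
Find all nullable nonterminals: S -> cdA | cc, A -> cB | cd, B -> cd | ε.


A nonterminal is nullable iff some alternative derives ε (directly, or every symbol in it is nullable)
Nullable: {B}


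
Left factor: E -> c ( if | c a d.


Common prefix: 'c'
Factored: E -> c E', E' -> ( if | a d


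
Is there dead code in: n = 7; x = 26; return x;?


n is assigned but never read
Dead: 'n = 7'


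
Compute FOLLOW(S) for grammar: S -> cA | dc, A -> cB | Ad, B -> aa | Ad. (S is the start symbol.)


$ ∈ FOLLOW(S). For each A -> αBβ: add FIRST(β)\{ε} to FOLLOW(B); if β nullable, add FOLLOW(A).
FOLLOW(S) = {$}


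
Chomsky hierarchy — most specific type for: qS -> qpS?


LHS has context (more than one symbol) and |LHS| ≤ |RHS|
Classification: Type 1 (Context-Sensitive)


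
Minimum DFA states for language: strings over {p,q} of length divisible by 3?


Track length mod 3: states 0..2, accept at 0
Minimal DFA: 3 states


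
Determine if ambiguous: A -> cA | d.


right-linear, alternatives start with distinct terminals 'c' vs 'd': unique leftmost derivation
Unambiguous


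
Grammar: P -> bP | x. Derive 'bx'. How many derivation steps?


Derivation: P => bP => bx
Steps: 2


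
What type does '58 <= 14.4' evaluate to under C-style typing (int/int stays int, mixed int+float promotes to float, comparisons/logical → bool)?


Operand types: int <= float
Rule: comparison yields bool
Result type: bool


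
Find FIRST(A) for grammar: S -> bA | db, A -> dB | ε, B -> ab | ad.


Per alternative of A: FIRST(dB) = {d}; FIRST(ε) = {ε}
FIRST(A) = {d, ε}


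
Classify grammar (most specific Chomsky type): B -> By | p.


Left-linear: every RHS is a terminal or one nonterminal followed by a terminal
Classification: Type 3 (Regular)


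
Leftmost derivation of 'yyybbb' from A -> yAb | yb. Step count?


Derivation: A => yAb => yyAbb => yyybbb
Steps: 3


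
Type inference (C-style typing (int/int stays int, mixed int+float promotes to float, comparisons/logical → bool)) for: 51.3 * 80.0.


Operand types: float * float
Rule: mixed int/float promotes to float; int/int stays int
Result type: float


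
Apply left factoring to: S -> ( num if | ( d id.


Common prefix: '('
Factored: S -> ( S', S' -> num if | d id


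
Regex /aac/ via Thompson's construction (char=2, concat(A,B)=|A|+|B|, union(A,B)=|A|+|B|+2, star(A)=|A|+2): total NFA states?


Syntax tree has 3 char leaf(s), 0 union(s), 0 star(s)
chars contribute 3×2 = 6; each union adds +2; each star adds +2
Total: 6 + 0 + 0 = 6 states


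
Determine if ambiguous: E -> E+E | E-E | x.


'x+x-x' has two parse trees (no precedence encoded between + and -)
Ambiguous


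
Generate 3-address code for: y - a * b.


Break into single-operator statements:
t1 = a * b
t2 = y - t1


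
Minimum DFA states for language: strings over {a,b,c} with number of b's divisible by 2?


Track (count of b) mod 2: states 0..1, accept at 0
Minimal DFA: 2 states


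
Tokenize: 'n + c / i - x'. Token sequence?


Scan left to right, longest-match per lexeme
Tokens: ID(n), OP(+), ID(c), OP(/), ID(i), OP(-), ID(x)


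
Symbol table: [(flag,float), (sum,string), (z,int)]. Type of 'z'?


Lookup 'z' → type int


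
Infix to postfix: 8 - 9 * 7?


* has higher precedence, evaluate 9*7 first
Postfix: 8 9 7 * -


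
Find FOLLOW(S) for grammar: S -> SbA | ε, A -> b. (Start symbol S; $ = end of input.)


$ ∈ FOLLOW(S). For each A -> αBβ: add FIRST(β)\{ε} to FOLLOW(B); if β nullable, add FOLLOW(A).
FOLLOW(S) = {$, b}


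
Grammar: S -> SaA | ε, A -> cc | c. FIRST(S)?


Per alternative of S: FIRST(SaA) = {a}; FIRST(ε) = {ε}
FIRST(S) = {a, ε}


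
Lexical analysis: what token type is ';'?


Pattern: delimiter/punctuation
Type: PUNCTUATION


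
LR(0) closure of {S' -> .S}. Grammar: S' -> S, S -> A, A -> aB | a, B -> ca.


Start: S' -> .S
For each item with dot before a nonterminal B, add B -> .γ for every B-production
Closure: [S' -> .S, S -> .A, A -> .aB, A -> .a]


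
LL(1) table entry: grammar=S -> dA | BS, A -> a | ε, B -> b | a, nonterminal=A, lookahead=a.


For [A, a]: 'a' ∈ FIRST(a)
Entry: A -> a


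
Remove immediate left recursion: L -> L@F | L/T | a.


Left-recursive alternatives: L@F, L/T; non-recursive: a
Introduce L': L -> aL', L' -> @FL' | /TL' | ε


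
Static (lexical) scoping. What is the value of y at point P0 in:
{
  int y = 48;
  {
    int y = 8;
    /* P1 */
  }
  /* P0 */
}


y declared in the same block as P0
y = 48


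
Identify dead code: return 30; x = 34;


statement follows a return and is unreachable
Dead: 'x = 34'


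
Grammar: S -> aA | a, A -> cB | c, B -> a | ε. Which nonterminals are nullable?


A nonterminal is nullable iff some alternative derives ε (directly, or every symbol in it is nullable)
Nullable: {B}


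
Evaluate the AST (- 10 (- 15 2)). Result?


Evaluate inner: (- 15 2) = 13
Evaluate root: (- 10 13) = -3
Result: -3


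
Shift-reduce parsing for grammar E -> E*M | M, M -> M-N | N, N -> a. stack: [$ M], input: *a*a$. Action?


lookahead ∉ {-} so M won't extend; reduce E -> M
Action: reduce (E -> M)


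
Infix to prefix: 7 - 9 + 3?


left-to-right (same/higher precedence on left): tree is (+ (- 7 9) 3)
Prefix: + - 7 9 3


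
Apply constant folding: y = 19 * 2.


19 * 2 = 38 at compile time
Optimized: y = 38


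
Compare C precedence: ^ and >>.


'>>' is shift (level 8); '^' is bitwise XOR (level 4)
Higher level binds tighter
'>>' has higher precedence than '^'


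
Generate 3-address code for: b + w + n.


Break into single-operator statements:
t1 = b + w
t2 = t1 + n


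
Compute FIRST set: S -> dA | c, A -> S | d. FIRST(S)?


Per alternative of S: FIRST(dA) = {d}; FIRST(c) = {c}
FIRST(S) = {c, d}


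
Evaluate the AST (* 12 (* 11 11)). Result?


Evaluate inner: (* 11 11) = 121
Evaluate root: (* 12 121) = 1452
Result: 1452


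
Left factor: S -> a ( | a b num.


Common prefix: 'a'
Factored: S -> a S', S' -> ( | b num


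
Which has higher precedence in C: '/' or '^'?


'/' is multiplicative (level 10); '^' is bitwise XOR (level 4)
Higher level binds tighter
'/' has higher precedence than '^'


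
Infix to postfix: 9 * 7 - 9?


Left to right (same or higher precedence on left)
Postfix: 9 7 * 9 -


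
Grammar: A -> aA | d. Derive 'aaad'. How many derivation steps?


Derivation: A => aA => aaA => aaaA => aaad
Steps: 4


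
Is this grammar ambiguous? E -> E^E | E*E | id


'id^id*id' has two parse trees (no precedence encoded between ^ and *)
Ambiguous


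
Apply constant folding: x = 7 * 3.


7 * 3 = 21 at compile time
Optimized: x = 21


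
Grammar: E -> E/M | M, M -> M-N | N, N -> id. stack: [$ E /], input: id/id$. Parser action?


no handle ('E/' is not any RHS); shift 'id'
Action: shift


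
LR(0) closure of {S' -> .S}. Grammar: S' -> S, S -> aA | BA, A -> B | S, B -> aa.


Start: S' -> .S
For each item with dot before a nonterminal B, add B -> .γ for every B-production
Closure: [S' -> .S, S -> .aA, S -> .BA, B -> .aa]


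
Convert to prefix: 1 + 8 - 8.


left-to-right (same/higher precedence on left): tree is (- (+ 1 8) 8)
Prefix: - + 1 8 8


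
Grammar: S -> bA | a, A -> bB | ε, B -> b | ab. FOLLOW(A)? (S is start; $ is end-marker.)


$ ∈ FOLLOW(S). For each A -> αBβ: add FIRST(β)\{ε} to FOLLOW(B); if β nullable, add FOLLOW(A).
FOLLOW(A) = {$}


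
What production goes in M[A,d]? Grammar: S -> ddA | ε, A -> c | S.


For [A, d]: 'd' ∈ FIRST(S)
Entry: A -> S


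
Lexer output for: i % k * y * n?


Scan left to right, longest-match per lexeme
Tokens: ID(i), OP(%), ID(k), OP(*), ID(y), OP(*), ID(n)


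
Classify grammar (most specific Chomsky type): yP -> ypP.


LHS has context (more than one symbol) and |LHS| ≤ |RHS|
Classification: Type 1 (Context-Sensitive)


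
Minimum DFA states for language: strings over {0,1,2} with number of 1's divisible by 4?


Track (count of 1) mod 4: states 0..3, accept at 0
Minimal DFA: 4 states


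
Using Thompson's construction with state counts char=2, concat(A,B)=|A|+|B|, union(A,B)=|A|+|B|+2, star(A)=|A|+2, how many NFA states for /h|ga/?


Syntax tree has 3 char leaf(s), 1 union(s), 0 star(s)
chars contribute 3×2 = 6; each union adds +2; each star adds +2
Total: 6 + 2 + 0 = 8 states


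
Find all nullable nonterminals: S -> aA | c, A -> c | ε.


A nonterminal is nullable iff some alternative derives ε (directly, or every symbol in it is nullable)
Nullable: {A}


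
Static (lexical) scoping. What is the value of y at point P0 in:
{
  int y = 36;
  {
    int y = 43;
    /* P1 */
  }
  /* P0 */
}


y declared in the same block as P0
y = 36


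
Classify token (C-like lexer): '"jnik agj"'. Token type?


Pattern: double-quoted sequence
Type: STRING_LITERAL


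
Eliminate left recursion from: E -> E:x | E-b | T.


Left-recursive alternatives: E:x, E-b; non-recursive: T
Introduce E': E -> TE', E' -> :xE' | -bE' | ε


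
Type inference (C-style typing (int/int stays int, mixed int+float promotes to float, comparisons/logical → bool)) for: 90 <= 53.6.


Operand types: int <= float
Rule: comparison yields bool
Result type: bool


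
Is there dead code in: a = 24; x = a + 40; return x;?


a is read by x's definition; x is returned
No dead code


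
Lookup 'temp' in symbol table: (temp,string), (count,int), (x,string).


Lookup 'temp' → type string


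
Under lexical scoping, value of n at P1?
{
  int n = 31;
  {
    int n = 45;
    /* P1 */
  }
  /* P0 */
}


n declared in the same block as P1
n = 45


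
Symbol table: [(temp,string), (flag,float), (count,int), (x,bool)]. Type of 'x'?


Lookup 'x' → type bool


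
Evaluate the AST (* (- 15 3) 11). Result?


Evaluate inner: (- 15 3) = 12
Evaluate root: (* 12 11) = 132
Result: 132


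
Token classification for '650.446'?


Pattern: digits with a decimal point
Type: FLOAT_LITERAL


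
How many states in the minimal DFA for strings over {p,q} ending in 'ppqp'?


Track the longest suffix of input matching a prefix of 'ppqp': 5 classes (prefixes of length 0..4)
Minimal DFA: 5 states


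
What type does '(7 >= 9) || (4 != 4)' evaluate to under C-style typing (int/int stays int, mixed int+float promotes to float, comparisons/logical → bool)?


Operand types: bool || bool
Rule: logical operators take bool operands and yield bool
Result type: bool


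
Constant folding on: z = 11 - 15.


11 - 15 = -4 at compile time
Optimized: z = -4


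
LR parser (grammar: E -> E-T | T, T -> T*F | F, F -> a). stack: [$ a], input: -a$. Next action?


'a' on top is the handle for F -> a
Action: reduce (F -> a)


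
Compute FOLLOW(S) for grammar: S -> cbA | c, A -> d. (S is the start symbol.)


$ ∈ FOLLOW(S). For each A -> αBβ: add FIRST(β)\{ε} to FOLLOW(B); if β nullable, add FOLLOW(A).
FOLLOW(S) = {$}


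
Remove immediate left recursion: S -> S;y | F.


Left-recursive alternatives: S;y; non-recursive: F
Introduce S': S -> FS', S' -> ;yS' | ε


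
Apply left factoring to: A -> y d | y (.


Common prefix: 'y'
Factored: A -> y A', A' -> d | (


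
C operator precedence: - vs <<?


'-' is additive (level 9); '<<' is shift (level 8)
Higher level binds tighter
'-' has higher precedence than '<<'


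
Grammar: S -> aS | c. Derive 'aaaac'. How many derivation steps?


Derivation: S => aS => aaS => aaaS => aaaaS => aaaac
Steps: 5


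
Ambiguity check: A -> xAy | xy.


balanced x^n…y^n: each string has a unique parse
Unambiguous


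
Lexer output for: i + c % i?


Scan left to right, longest-match per lexeme
Tokens: ID(i), OP(+), ID(c), OP(%), ID(i)


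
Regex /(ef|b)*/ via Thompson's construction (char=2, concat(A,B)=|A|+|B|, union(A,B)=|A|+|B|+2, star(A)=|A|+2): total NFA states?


Syntax tree has 3 char leaf(s), 1 union(s), 1 star(s)
chars contribute 3×2 = 6; each union adds +2; each star adds +2
Total: 6 + 2 + 2 = 10 states


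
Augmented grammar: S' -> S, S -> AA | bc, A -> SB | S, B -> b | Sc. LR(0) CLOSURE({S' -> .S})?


Start: S' -> .S
For each item with dot before a nonterminal B, add B -> .γ for every B-production
Closure: [S' -> .S, S -> .AA, S -> .bc, A -> .SB, A -> .S]


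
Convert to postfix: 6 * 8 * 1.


Left to right (same or higher precedence on left)
Postfix: 6 8 * 1 *


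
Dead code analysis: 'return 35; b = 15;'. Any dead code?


statement follows a return and is unreachable
Dead: 'b = 15'


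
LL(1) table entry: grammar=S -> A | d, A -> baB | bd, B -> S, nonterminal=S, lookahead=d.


For [S, d]: 'd' ∈ FIRST(d)
Entry: S -> d


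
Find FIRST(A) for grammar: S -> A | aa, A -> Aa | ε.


Per alternative of A: FIRST(Aa) = {a}; FIRST(ε) = {ε}
FIRST(A) = {a, ε}


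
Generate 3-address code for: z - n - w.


Break into single-operator statements:
t1 = z - n
t2 = t1 - w


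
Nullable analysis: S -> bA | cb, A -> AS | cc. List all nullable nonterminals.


A nonterminal is nullable iff some alternative derives ε (directly, or every symbol in it is nullable)
Nullable: {}


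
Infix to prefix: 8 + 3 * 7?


'*' binds tighter: tree is (+ 8 (* 3 7))
Prefix: + 8 * 3 7


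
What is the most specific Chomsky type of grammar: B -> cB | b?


Right-linear: every RHS is a terminal or a terminal followed by one nonterminal
Classification: Type 3 (Regular)


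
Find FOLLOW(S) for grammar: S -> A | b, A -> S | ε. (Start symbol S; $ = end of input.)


$ ∈ FOLLOW(S). For each A -> αBβ: add FIRST(β)\{ε} to FOLLOW(B); if β nullable, add FOLLOW(A).
FOLLOW(S) = {$}


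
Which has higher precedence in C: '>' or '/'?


'/' is multiplicative (level 10); '>' is relational (level 7)
Higher level binds tighter
'/' has higher precedence than '>'


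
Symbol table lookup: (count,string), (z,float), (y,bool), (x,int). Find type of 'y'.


Lookup 'y' → type bool


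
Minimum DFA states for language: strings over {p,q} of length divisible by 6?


Track length mod 6: states 0..5, accept at 0
Minimal DFA: 6 states


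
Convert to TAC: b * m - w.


Break into single-operator statements:
t1 = b * m
t2 = t1 - w


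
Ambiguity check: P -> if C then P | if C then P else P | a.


dangling else: 'if C then if C then a else a' parses two ways
Ambiguous


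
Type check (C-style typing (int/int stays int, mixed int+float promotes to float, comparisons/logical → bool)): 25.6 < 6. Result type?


Operand types: float < int
Rule: comparison yields bool
Result type: bool


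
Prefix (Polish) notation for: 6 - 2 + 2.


left-to-right (same/higher precedence on left): tree is (+ (- 6 2) 2)
Prefix: + - 6 2 2


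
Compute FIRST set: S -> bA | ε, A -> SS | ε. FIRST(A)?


Per alternative of A: FIRST(SS) = {b, ε}; FIRST(ε) = {ε}
FIRST(A) = {b, ε}


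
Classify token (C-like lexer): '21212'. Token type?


Pattern: digits only
Type: INTEGER_LITERAL


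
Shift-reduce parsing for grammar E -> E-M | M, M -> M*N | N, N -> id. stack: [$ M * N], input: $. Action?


handle 'M*N' on top
Action: reduce (M -> M*N)


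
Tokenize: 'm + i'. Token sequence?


Scan left to right, longest-match per lexeme
Tokens: ID(m), OP(+), ID(i)


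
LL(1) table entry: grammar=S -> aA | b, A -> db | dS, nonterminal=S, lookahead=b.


For [S, b]: 'b' ∈ FIRST(b)
Entry: S -> b


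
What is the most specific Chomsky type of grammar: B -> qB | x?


Right-linear: every RHS is a terminal or a terminal followed by one nonterminal
Classification: Type 3 (Regular)


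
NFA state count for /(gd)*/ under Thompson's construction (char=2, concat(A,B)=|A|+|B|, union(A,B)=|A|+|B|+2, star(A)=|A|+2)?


Syntax tree has 2 char leaf(s), 0 union(s), 1 star(s)
chars contribute 2×2 = 4; each union adds +2; each star adds +2
Total: 4 + 0 + 2 = 6 states


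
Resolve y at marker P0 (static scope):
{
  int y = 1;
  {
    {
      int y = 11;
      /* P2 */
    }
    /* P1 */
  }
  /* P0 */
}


y declared in the same block as P0
y = 1


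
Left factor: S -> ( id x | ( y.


Common prefix: '('
Factored: S -> ( S', S' -> id x | y


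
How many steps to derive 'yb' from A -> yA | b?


Derivation: A => yA => yb
Steps: 2


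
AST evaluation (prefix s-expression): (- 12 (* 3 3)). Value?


Evaluate inner: (* 3 3) = 9
Evaluate root: (- 12 9) = 3
Result: 3


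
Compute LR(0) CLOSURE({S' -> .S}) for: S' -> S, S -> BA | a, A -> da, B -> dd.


Start: S' -> .S
For each item with dot before a nonterminal B, add B -> .γ for every B-production
Closure: [S' -> .S, S -> .BA, S -> .a, B -> .dd]


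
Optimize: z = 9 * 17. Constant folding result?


9 * 17 = 153 at compile time
Optimized: z = 153


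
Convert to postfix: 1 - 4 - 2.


Left to right (same or higher precedence on left)
Postfix: 1 4 - 2 -


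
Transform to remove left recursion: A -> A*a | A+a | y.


Left-recursive alternatives: A*a, A+a; non-recursive: y
Introduce A': A -> yA', A' -> *aA' | +aA' | ε


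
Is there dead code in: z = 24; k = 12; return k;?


z is assigned but never read
Dead: 'z = 24'


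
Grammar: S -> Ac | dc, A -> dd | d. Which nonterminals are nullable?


A nonterminal is nullable iff some alternative derives ε (directly, or every symbol in it is nullable)
Nullable: {}


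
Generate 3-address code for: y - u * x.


Break into single-operator statements:
t1 = u * x
t2 = y - t1


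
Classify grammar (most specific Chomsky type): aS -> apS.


LHS has context (more than one symbol) and |LHS| ≤ |RHS|
Classification: Type 1 (Context-Sensitive)


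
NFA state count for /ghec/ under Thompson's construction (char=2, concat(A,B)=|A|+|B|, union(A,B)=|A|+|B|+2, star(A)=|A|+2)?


Syntax tree has 4 char leaf(s), 0 union(s), 0 star(s)
chars contribute 4×2 = 8; each union adds +2; each star adds +2
Total: 8 + 0 + 0 = 8 states


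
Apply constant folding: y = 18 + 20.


18 + 20 = 38 at compile time
Optimized: y = 38


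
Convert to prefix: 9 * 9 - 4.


left-to-right (same/higher precedence on left): tree is (- (* 9 9) 4)
Prefix: - * 9 9 4


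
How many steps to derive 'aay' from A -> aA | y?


Derivation: A => aA => aaA => aay
Steps: 3


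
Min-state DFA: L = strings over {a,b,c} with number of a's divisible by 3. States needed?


Track (count of a) mod 3: states 0..2, accept at 0
Minimal DFA: 3 states


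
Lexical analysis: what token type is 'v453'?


Pattern: letter/underscore followed by alphanumerics, not a keyword
Type: IDENTIFIER


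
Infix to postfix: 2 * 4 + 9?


Left to right (same or higher precedence on left)
Postfix: 2 4 * 9 +


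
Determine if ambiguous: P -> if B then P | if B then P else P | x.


dangling else: 'if B then if B then x else x' parses two ways
Ambiguous


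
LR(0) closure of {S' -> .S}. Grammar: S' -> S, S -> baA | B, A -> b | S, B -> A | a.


Start: S' -> .S
For each item with dot before a nonterminal B, add B -> .γ for every B-production
Closure: [S' -> .S, S -> .baA, S -> .B, B -> .A, B -> .a, A -> .b, A -> .S]


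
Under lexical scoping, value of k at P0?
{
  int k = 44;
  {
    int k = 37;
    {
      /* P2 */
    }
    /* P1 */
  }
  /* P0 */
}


k declared in the same block as P0
k = 44


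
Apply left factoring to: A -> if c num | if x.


Common prefix: 'if'
Factored: A -> if A', A' -> c num | x


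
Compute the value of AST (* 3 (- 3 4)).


Evaluate inner: (- 3 4) = -1
Evaluate root: (* 3 -1) = -3
Result: -3


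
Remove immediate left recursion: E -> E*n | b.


Left-recursive alternatives: E*n; non-recursive: b
Introduce E': E -> bE', E' -> *nE' | ε


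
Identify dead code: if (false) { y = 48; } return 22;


condition is constant false, so the whole block is unreachable
Dead: 'if (false) { y = 48; }'


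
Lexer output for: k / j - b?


Scan left to right, longest-match per lexeme
Tokens: ID(k), OP(/), ID(j), OP(-), ID(b)


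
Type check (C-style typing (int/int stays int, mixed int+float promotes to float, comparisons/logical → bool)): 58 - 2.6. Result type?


Operand types: int - float
Rule: mixed int/float promotes to float; int/int stays int
Result type: float


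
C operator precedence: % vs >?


'%' is multiplicative (level 10); '>' is relational (level 7)
Higher level binds tighter
'%' has higher precedence than '>'


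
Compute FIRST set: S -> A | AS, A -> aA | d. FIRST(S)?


Per alternative of S: FIRST(A) = {a, d}; FIRST(AS) = {a, d}
FIRST(S) = {a, d}


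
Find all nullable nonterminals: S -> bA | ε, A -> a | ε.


A nonterminal is nullable iff some alternative derives ε (directly, or every symbol in it is nullable)
Nullable: {A, S}


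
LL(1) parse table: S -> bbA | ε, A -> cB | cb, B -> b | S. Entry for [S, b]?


For [S, b]: 'b' ∈ FIRST(bbA)
Entry: S -> bbA


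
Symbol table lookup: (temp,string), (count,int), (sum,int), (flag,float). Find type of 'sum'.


Lookup 'sum' → type int


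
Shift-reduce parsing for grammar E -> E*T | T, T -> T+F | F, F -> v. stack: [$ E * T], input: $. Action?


handle 'E*T' on top; lookahead ∈ FOLLOW(E) = {*, $}
Action: reduce (E -> E*T)


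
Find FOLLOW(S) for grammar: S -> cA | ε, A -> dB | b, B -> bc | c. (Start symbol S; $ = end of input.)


$ ∈ FOLLOW(S). For each A -> αBβ: add FIRST(β)\{ε} to FOLLOW(B); if β nullable, add FOLLOW(A).
FOLLOW(S) = {$}


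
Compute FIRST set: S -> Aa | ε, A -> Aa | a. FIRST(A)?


Per alternative of A: FIRST(Aa) = {a}; FIRST(a) = {a}
FIRST(A) = {a}


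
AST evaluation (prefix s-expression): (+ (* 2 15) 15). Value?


Evaluate inner: (* 2 15) = 30
Evaluate root: (+ 30 15) = 45
Result: 45


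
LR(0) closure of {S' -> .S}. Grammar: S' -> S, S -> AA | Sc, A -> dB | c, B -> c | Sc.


Start: S' -> .S
For each item with dot before a nonterminal B, add B -> .γ for every B-production
Closure: [S' -> .S, S -> .AA, S -> .Sc, A -> .dB, A -> .c]


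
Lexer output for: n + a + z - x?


Scan left to right, longest-match per lexeme
Tokens: ID(n), OP(+), ID(a), OP(+), ID(z), OP(-), ID(x)


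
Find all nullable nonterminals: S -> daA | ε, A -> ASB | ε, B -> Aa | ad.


A nonterminal is nullable iff some alternative derives ε (directly, or every symbol in it is nullable)
Nullable: {A, S}


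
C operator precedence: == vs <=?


'<=' is relational (level 7); '==' is equality (level 6)
Higher level binds tighter
'<=' has higher precedence than '=='


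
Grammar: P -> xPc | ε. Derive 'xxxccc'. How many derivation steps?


Derivation: P => xPc => xxPcc => xxxPccc => xxxccc
Steps: 4


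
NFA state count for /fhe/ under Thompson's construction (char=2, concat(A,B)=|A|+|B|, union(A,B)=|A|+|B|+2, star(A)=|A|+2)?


Syntax tree has 3 char leaf(s), 0 union(s), 0 star(s)
chars contribute 3×2 = 6; each union adds +2; each star adds +2
Total: 6 + 0 + 0 = 6 states


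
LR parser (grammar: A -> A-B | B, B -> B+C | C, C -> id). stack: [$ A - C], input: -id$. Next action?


'C' (not preceded by B+) is the handle for B -> C
Action: reduce (B -> C)


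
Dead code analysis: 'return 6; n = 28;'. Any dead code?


statement follows a return and is unreachable
Dead: 'n = 28'


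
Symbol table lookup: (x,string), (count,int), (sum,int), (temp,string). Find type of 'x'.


Lookup 'x' → type string


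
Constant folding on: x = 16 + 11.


16 + 11 = 27 at compile time
Optimized: x = 27


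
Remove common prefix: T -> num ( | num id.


Common prefix: 'num'
Factored: T -> num T', T' -> ( | id


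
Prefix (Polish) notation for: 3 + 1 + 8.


left-to-right (same/higher precedence on left): tree is (+ (+ 3 1) 8)
Prefix: + + 3 1 8


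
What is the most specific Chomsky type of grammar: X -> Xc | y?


Left-linear: every RHS is a terminal or one nonterminal followed by a terminal
Classification: Type 3 (Regular)


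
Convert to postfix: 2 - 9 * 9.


* has higher precedence, evaluate 9*9 first
Postfix: 2 9 9 * -


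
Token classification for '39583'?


Pattern: digits only
Type: INTEGER_LITERAL


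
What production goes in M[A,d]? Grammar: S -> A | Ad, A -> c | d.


For [A, d]: 'd' ∈ FIRST(d)
Entry: A -> d


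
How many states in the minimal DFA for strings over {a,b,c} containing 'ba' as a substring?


KMP-style automaton: 2 progress states + 1 absorbing accept = 3
Minimal DFA: 3 states


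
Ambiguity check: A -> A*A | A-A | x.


'x*x-x' has two parse trees (no precedence encoded between * and -)
Ambiguous


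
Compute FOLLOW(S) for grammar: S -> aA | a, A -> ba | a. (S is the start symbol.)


$ ∈ FOLLOW(S). For each A -> αBβ: add FIRST(β)\{ε} to FOLLOW(B); if β nullable, add FOLLOW(A).
FOLLOW(S) = {$}


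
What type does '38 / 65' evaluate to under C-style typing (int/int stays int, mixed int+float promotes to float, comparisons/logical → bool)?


Operand types: int / int
Rule: mixed int/float promotes to float; int/int stays int
Result type: int


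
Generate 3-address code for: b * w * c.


Break into single-operator statements:
t1 = b * w
t2 = t1 * c


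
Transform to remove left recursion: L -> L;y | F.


Left-recursive alternatives: L;y; non-recursive: F
Introduce L': L -> FL', L' -> ;yL' | ε


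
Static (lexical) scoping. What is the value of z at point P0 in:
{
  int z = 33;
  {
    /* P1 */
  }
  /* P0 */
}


z declared in the same block as P0
z = 33


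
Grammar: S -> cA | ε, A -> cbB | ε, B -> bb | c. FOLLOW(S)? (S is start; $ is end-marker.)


$ ∈ FOLLOW(S). For each A -> αBβ: add FIRST(β)\{ε} to FOLLOW(B); if β nullable, add FOLLOW(A).
FOLLOW(S) = {$}


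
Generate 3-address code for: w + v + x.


Break into single-operator statements:
t1 = w + v
t2 = t1 + x


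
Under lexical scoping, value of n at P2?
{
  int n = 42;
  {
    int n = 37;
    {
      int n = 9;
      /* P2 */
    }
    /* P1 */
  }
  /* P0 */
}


n declared in the same block as P2
n = 9


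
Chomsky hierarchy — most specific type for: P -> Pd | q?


Left-linear: every RHS is a terminal or one nonterminal followed by a terminal
Classification: Type 3 (Regular)


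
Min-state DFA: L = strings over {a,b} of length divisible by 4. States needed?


Track length mod 4: states 0..3, accept at 0
Minimal DFA: 4 states


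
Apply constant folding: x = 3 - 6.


3 - 6 = -3 at compile time
Optimized: x = -3


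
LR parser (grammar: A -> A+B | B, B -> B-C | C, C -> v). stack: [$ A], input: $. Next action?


start symbol A on stack, input exhausted
Action: accept


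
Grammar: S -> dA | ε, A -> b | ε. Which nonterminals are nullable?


A nonterminal is nullable iff some alternative derives ε (directly, or every symbol in it is nullable)
Nullable: {A, S}


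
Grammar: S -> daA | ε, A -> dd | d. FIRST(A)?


Per alternative of A: FIRST(dd) = {d}; FIRST(d) = {d}
FIRST(A) = {d}


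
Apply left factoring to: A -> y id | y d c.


Common prefix: 'y'
Factored: A -> y A', A' -> id | d c


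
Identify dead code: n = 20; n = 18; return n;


first assignment to n is overwritten before any read
Dead: 'n = 20'


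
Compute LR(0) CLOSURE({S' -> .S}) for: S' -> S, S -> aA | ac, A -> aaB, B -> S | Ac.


Start: S' -> .S
For each item with dot before a nonterminal B, add B -> .γ for every B-production
Closure: [S' -> .S, S -> .aA, S -> .ac]


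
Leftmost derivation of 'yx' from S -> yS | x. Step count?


Derivation: S => yS => yx
Steps: 2


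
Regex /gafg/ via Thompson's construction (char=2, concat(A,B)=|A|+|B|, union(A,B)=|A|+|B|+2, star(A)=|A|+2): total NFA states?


Syntax tree has 4 char leaf(s), 0 union(s), 0 star(s)
chars contribute 4×2 = 8; each union adds +2; each star adds +2
Total: 8 + 0 + 0 = 8 states


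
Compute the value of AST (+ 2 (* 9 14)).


Evaluate inner: (* 9 14) = 126
Evaluate root: (+ 2 126) = 128
Result: 128


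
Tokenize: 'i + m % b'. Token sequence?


Scan left to right, longest-match per lexeme
Tokens: ID(i), OP(+), ID(m), OP(%), ID(b)


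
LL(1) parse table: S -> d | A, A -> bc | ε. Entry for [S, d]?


For [S, d]: 'd' ∈ FIRST(d)
Entry: S -> d


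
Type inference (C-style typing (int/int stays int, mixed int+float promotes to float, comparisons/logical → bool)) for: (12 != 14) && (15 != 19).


Operand types: bool && bool
Rule: logical operators take bool operands and yield bool
Result type: bool


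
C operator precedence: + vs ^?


'+' is additive (level 9); '^' is bitwise XOR (level 4)
Higher level binds tighter
'+' has higher precedence than '^'


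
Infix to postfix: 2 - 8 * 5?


* has higher precedence, evaluate 8*5 first
Postfix: 2 8 5 * -


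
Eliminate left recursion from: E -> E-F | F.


Left-recursive alternatives: E-F; non-recursive: F
Introduce E': E -> FE', E' -> -FE' | ε


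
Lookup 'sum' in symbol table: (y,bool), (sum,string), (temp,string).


Lookup 'sum' → type string


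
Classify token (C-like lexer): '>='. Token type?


Pattern: operator symbol
Type: OPERATOR


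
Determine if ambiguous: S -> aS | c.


right-linear, alternatives start with distinct terminals 'a' vs 'c': unique leftmost derivation
Unambiguous


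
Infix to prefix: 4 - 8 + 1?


left-to-right (same/higher precedence on left): tree is (+ (- 4 8) 1)
Prefix: + - 4 8 1


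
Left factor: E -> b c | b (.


Common prefix: 'b'
Factored: E -> b E', E' -> c | (


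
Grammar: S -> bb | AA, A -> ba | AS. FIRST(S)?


Per alternative of S: FIRST(bb) = {b}; FIRST(AA) = {b}
FIRST(S) = {b}


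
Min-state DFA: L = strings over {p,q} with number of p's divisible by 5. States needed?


Track (count of p) mod 5: states 0..4, accept at 0
Minimal DFA: 5 states


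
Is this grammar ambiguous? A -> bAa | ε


balanced b^n…a^n: each string has a unique parse
Unambiguous


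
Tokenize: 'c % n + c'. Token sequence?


Scan left to right, longest-match per lexeme
Tokens: ID(c), OP(%), ID(n), OP(+), ID(c)


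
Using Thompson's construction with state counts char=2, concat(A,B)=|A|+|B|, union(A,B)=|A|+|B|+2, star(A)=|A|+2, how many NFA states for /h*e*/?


Syntax tree has 2 char leaf(s), 0 union(s), 2 star(s)
chars contribute 2×2 = 4; each union adds +2; each star adds +2
Total: 4 + 0 + 4 = 8 states


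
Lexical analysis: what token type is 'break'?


Pattern: reserved word
Type: KEYWORD


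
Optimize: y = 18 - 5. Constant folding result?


18 - 5 = 13 at compile time
Optimized: y = 13


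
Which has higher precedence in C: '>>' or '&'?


'>>' is shift (level 8); '&' is bitwise AND (level 5)
Higher level binds tighter
'>>' has higher precedence than '&'


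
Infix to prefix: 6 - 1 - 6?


left-to-right (same/higher precedence on left): tree is (- (- 6 1) 6)
Prefix: - - 6 1 6


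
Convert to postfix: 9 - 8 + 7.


Left to right (same or higher precedence on left)
Postfix: 9 8 - 7 +


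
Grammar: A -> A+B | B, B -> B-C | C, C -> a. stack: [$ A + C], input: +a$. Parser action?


'C' (not preceded by B-) is the handle for B -> C
Action: reduce (B -> C)


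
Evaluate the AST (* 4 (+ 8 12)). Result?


Evaluate inner: (+ 8 12) = 20
Evaluate root: (* 4 20) = 80
Result: 80


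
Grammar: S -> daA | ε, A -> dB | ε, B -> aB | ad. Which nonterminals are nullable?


A nonterminal is nullable iff some alternative derives ε (directly, or every symbol in it is nullable)
Nullable: {A, S}


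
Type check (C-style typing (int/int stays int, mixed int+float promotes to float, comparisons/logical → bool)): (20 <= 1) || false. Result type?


Operand types: bool || bool
Rule: logical operators take bool operands and yield bool
Result type: bool


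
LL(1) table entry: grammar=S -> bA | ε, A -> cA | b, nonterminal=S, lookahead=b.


For [S, b]: 'b' ∈ FIRST(bA)
Entry: S -> bA


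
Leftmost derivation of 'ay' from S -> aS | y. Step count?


Derivation: S => aS => ay
Steps: 2


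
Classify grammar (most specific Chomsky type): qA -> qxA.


LHS has context (more than one symbol) and |LHS| ≤ |RHS|
Classification: Type 1 (Context-Sensitive)


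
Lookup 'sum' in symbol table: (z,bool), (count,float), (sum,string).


Lookup 'sum' → type string


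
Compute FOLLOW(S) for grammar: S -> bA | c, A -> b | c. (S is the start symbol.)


$ ∈ FOLLOW(S). For each A -> αBβ: add FIRST(β)\{ε} to FOLLOW(B); if β nullable, add FOLLOW(A).
FOLLOW(S) = {$}


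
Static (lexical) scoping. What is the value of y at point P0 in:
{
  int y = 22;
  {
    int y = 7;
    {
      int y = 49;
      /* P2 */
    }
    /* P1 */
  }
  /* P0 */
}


y declared in the same block as P0
y = 22


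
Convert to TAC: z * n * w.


Break into single-operator statements:
t1 = z * n
t2 = t1 * w


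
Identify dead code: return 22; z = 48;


statement follows a return and is unreachable
Dead: 'z = 48'


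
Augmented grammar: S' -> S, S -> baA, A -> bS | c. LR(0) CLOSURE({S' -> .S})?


Start: S' -> .S
For each item with dot before a nonterminal B, add B -> .γ for every B-production
Closure: [S' -> .S, S -> .baA]


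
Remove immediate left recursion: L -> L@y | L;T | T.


Left-recursive alternatives: L@y, L;T; non-recursive: T
Introduce L': L -> TL', L' -> @yL' | ;TL' | ε


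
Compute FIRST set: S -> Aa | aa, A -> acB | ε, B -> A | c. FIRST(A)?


Per alternative of A: FIRST(acB) = {a}; FIRST(ε) = {ε}
FIRST(A) = {a, ε}


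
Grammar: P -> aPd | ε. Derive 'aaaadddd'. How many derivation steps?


Derivation: P => aPd => aaPdd => aaaPddd => aaaaPdddd => aaaadddd
Steps: 5


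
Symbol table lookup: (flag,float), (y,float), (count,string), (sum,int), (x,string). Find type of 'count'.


Lookup 'count' → type string


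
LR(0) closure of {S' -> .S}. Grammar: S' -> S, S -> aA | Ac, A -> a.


Start: S' -> .S
For each item with dot before a nonterminal B, add B -> .γ for every B-production
Closure: [S' -> .S, S -> .aA, S -> .Ac, A -> .a]


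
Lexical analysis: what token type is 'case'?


Pattern: reserved word
Type: KEYWORD


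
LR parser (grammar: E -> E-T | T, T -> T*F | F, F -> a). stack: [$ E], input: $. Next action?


start symbol E on stack, input exhausted
Action: accept


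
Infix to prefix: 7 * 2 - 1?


left-to-right (same/higher precedence on left): tree is (- (* 7 2) 1)
Prefix: - * 7 2 1


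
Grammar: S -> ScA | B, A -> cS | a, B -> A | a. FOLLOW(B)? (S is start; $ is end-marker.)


$ ∈ FOLLOW(S). For each A -> αBβ: add FIRST(β)\{ε} to FOLLOW(B); if β nullable, add FOLLOW(A).
FOLLOW(B) = {$, c}


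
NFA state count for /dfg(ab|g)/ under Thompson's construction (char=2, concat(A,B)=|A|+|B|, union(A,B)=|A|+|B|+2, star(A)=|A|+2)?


Syntax tree has 6 char leaf(s), 1 union(s), 0 star(s)
chars contribute 6×2 = 12; each union adds +2; each star adds +2
Total: 12 + 2 + 0 = 14 states


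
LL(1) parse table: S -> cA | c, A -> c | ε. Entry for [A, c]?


For [A, c]: 'c' ∈ FIRST(c)
Entry: A -> c


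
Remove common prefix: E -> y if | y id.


Common prefix: 'y'
Factored: E -> y E', E' -> if | id


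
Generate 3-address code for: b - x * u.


Break into single-operator statements:
t1 = x * u
t2 = b - t1


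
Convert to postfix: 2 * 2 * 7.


Left to right (same or higher precedence on left)
Postfix: 2 2 * 7 *


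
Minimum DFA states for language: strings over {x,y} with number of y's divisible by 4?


Track (count of y) mod 4: states 0..3, accept at 0
Minimal DFA: 4 states


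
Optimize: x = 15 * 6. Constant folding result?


15 * 6 = 90 at compile time
Optimized: x = 90


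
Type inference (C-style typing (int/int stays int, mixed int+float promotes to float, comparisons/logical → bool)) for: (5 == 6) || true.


Operand types: bool || bool
Rule: logical operators take bool operands and yield bool
Result type: bool


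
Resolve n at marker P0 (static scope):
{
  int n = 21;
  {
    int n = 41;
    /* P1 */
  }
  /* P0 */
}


n declared in the same block as P0
n = 21


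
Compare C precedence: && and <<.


'<<' is shift (level 8); '&&' is logical AND (level 2)
Higher level binds tighter
'<<' has higher precedence than '&&'


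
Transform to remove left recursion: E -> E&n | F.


Left-recursive alternatives: E&n; non-recursive: F
Introduce E': E -> FE', E' -> &nE' | ε


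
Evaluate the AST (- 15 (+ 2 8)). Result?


Evaluate inner: (+ 2 8) = 10
Evaluate root: (- 15 10) = 5
Result: 5


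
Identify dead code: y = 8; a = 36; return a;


y is assigned but never read
Dead: 'y = 8'


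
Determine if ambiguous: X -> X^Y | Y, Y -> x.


precedence layered via separate nonterminal Y: deterministic
Unambiguous


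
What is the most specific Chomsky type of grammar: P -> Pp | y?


Left-linear: every RHS is a terminal or one nonterminal followed by a terminal
Classification: Type 3 (Regular)
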